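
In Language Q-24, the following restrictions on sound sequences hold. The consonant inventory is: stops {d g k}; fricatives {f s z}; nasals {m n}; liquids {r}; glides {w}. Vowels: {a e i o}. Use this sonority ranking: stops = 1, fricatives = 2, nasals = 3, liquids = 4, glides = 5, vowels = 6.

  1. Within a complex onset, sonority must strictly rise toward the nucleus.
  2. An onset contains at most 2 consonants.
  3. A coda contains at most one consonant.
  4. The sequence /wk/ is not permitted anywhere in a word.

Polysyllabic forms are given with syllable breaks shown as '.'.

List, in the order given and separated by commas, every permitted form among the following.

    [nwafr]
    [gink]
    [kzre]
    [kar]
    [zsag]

[nwafr] — violates constraint 3: syllable 1 coda /fr/ has 2 consonants (> 1) → not permitted
[gink] — violates constraint 3: syllable 1 coda /nk/ has 2 consonants (> 1) → not permitted
[kzre] — violates constraint 2: syllable 1 onset /kzr/ has 3 consonants (> 2) → not permitted
[kar] — σ1 onset /k/, coda /r/ ok → permitted
[zsag] — violates constraint 1: syllable 1 onset /zs/: /z/ (fricative, 2) → /s/ (fricative, 2) does not rise → not permitted

[kar]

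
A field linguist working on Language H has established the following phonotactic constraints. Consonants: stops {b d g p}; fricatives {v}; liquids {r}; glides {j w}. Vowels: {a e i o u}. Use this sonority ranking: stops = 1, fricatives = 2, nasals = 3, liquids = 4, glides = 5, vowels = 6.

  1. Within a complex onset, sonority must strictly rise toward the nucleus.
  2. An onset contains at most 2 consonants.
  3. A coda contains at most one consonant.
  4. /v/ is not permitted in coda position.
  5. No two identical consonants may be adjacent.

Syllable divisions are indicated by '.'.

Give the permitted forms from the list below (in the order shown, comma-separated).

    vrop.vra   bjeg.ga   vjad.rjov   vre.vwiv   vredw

vrop.vra — σ1 onset /vr/ (2→4 rises), coda /p/ ok; σ2 onset /vr/ (2→4 rises), coda /∅/ ok → permitted
bjeg.ga — violates constraint 5: adjacent identical consonants /gg/ → not permitted
vjad.rjov — violates constraint 4: syllable 2 coda contains /v/ → not permitted
vre.vwiv — violates constraint 4: syllable 2 coda contains /v/ → not permitted
vredw — violates constraint 3: syllable 1 coda /dw/ has 2 consonants (> 1) → not permitted

vrop.vra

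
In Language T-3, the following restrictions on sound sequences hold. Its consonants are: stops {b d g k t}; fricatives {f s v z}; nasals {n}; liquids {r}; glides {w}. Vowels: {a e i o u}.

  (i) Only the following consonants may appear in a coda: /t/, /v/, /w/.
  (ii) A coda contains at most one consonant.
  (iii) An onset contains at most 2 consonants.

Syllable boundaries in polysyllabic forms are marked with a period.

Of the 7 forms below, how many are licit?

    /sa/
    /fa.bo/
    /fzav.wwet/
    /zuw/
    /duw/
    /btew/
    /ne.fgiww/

/sa/ — σ1 onset /s/, coda /∅/ ok → licit
/fa.bo/ — σ1 onset /f/, coda /∅/ ok; σ2 onset /b/, coda /∅/ ok → licit
/fzav.wwet/ — σ1 onset /fz/ (2C), coda /v/ ok; σ2 onset /ww/ (2C), coda /t/ ok → licit
/zuw/ — σ1 onset /z/, coda /w/ ok → licit
/duw/ — σ1 onset /d/, coda /w/ ok → licit
/btew/ — σ1 onset /bt/ (2C), coda /w/ ok → licit
/ne.fgiww/ — violates constraint (ii): syllable 2 coda /ww/ has 2 consonants (> 1) → illicit
Licit: /sa/, /fa.bo/, /fzav.wwet/, /zuw/, /duw/, /btew/ → 6.

6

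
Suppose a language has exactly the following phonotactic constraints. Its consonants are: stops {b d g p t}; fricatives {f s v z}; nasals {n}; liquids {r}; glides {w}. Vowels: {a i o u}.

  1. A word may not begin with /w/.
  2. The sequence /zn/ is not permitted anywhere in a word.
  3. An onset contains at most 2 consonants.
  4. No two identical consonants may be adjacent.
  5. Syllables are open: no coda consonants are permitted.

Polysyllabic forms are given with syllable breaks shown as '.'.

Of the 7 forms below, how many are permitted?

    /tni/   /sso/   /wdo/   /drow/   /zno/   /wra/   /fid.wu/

1

/tni/ — σ1 onset /tn/ (2C), coda /∅/ ok → permitted
/sso/ — violates constraint 4: adjacent identical consonants /ss/ → not permitted
/wdo/ — violates constraint 1: word begins with /w/ → not permitted
/drow/ — violates constraint 5: syllable 1 coda /w/ has 1 consonant (> 0) → not permitted
/zno/ — violates constraint 2: contains banned sequence /zn/ → not permitted
/wra/ — violates constraint 1: word begins with /w/ → not permitted
/fid.wu/ — violates constraint 5: syllable 1 coda /d/ has 1 consonant (> 0) → not permitted
Permitted: /tni/ → 1.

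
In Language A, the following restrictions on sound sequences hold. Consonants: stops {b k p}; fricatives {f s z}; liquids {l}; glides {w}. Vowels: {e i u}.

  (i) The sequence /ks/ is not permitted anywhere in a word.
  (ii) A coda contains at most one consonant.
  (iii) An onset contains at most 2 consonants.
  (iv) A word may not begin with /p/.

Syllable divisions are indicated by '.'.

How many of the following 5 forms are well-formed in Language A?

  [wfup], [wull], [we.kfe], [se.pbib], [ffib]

[wfup] — σ1 onset /wf/ (2C), coda /p/ ok → well-formed
[wull] — violates constraint (ii): syllable 1 coda /ll/ has 2 consonants (> 1) → ill-formed
[we.kfe] — σ1 onset /w/, coda /∅/ ok; σ2 onset /kf/ (2C), coda /∅/ ok → well-formed
[se.pbib] — σ1 onset /s/, coda /∅/ ok; σ2 onset /pb/ (2C), coda /b/ ok → well-formed
[ffib] — σ1 onset /ff/ (2C), coda /b/ ok → well-formed
Well-formed: [wfup], [we.kfe], [se.pbib], [ffib] → 4.

4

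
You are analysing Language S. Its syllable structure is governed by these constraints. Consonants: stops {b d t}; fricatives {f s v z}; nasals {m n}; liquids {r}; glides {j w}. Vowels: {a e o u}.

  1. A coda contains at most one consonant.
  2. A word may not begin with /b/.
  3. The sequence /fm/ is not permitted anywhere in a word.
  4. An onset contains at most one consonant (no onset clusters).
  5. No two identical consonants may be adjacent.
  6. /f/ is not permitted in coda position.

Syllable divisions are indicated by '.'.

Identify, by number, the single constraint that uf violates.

uf: syllable 1 coda contains /f/.
This is a violation of constraint 6: "/f/ is not permitted in coda position."
The remaining constraints (1, 2, 3, 4, 5) are satisfied.

6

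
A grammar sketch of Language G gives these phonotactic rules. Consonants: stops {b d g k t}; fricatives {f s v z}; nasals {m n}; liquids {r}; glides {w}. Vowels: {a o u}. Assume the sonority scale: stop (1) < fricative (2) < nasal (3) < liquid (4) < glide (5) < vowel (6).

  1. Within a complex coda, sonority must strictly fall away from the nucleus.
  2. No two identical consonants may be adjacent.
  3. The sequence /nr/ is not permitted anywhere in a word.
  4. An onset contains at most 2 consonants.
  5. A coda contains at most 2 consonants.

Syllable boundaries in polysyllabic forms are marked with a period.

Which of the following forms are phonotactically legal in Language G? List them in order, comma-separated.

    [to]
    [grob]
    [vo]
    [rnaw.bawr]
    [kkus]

[to] — σ1 onset /t/, coda /∅/ ok → phonotactically legal
[grob] — σ1 onset /gr/ (2C), coda /b/ ok → phonotactically legal
[vo] — σ1 onset /v/, coda /∅/ ok → phonotactically legal
[rnaw.bawr] — σ1 onset /rn/ (2C), coda /w/ ok; σ2 onset /b/, coda /wr/ (5→4 falls) ok → phonotactically legal
[kkus] — violates constraint 2: adjacent identical consonants /kk/ → phonotactically illegal

[to], [grob], [vo], [rnaw.bawr]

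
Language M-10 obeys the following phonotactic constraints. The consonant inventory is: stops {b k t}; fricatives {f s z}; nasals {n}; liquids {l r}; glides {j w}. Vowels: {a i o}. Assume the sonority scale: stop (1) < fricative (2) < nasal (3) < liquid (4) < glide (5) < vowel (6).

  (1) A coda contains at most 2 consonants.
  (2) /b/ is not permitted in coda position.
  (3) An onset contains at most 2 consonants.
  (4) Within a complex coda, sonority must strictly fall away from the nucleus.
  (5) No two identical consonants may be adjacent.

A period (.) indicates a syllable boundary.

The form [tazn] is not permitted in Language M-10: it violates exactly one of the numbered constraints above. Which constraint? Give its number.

[tazn]: syllable 1 coda /zn/: /z/ (fricative, 2) → /n/ (nasal, 3) does not fall.
This is a violation of constraint 4: "Within a complex coda, sonority must strictly fall away from the nucleus."
The remaining constraints (1, 2, 3, 5) are satisfied.

4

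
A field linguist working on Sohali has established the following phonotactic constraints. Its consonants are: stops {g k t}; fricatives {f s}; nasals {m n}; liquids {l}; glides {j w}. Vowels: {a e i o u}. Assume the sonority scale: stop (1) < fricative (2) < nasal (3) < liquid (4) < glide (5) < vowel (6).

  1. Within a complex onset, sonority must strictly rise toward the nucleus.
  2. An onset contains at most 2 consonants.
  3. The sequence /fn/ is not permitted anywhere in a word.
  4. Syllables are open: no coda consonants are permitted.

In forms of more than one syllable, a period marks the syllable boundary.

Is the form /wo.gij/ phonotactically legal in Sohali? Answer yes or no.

no

/wo.gij/ — violates constraint 4: syllable 2 coda /j/ has 1 consonant (> 0) → phonotactically illegal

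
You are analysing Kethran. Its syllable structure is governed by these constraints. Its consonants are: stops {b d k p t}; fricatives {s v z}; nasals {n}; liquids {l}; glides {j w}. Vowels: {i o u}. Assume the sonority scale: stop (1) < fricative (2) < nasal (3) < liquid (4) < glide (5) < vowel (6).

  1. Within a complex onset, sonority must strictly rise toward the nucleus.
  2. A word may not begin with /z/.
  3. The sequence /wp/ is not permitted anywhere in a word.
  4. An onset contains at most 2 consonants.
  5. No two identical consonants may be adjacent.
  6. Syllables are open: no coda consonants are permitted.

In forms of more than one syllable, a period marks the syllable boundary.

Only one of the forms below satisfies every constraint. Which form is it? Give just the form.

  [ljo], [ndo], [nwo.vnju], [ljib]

[ljo]

[ljo] — σ1 onset /lj/ (4→5 rises), coda /∅/ ok → permitted
[ndo] — violates constraint 1: syllable 1 onset /nd/: /n/ (nasal, 3) → /d/ (stop, 1) does not rise → not permitted
[nwo.vnju] — violates constraint 4: syllable 2 onset /vnj/ has 3 consonants (> 2) → not permitted
[ljib] — violates constraint 6: syllable 1 coda /b/ has 1 consonant (> 0) → not permitted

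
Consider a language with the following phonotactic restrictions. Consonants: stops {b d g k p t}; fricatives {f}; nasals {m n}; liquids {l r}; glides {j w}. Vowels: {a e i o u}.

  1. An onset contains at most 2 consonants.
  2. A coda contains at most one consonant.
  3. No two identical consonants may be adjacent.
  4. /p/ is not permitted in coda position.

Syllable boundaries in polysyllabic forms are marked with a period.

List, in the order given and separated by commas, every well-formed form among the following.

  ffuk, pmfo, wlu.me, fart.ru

wlu.me

ffuk — violates constraint 3: adjacent identical consonants /ff/ → ill-formed
pmfo — violates constraint 1: syllable 1 onset /pmf/ has 3 consonants (> 2) → ill-formed
wlu.me — σ1 onset /wl/ (2C), coda /∅/ ok; σ2 onset /m/, coda /∅/ ok → well-formed
fart.ru — violates constraint 2: syllable 1 coda /rt/ has 2 consonants (> 1) → ill-formed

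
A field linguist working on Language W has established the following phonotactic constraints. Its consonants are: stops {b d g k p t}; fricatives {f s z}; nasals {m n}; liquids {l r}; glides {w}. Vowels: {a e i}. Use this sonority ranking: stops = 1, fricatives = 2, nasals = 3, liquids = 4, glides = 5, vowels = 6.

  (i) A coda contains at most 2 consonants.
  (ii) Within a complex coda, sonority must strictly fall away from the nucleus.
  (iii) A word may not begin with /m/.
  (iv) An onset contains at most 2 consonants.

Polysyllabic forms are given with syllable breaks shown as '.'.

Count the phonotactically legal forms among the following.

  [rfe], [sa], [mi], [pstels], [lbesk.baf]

[rfe] — σ1 onset /rf/ (2C), coda /∅/ ok → phonotactically legal
[sa] — σ1 onset /s/, coda /∅/ ok → phonotactically legal
[mi] — violates constraint (iii): word begins with /m/ → phonotactically illegal
[pstels] — violates constraint (iv): syllable 1 onset /pst/ has 3 consonants (> 2) → phonotactically illegal
[lbesk.baf] — σ1 onset /lb/ (2C), coda /sk/ (2→1 falls) ok; σ2 onset /b/, coda /f/ ok → phonotactically legal
Phonotactically legal: [rfe], [sa], [lbesk.baf] → 3.

3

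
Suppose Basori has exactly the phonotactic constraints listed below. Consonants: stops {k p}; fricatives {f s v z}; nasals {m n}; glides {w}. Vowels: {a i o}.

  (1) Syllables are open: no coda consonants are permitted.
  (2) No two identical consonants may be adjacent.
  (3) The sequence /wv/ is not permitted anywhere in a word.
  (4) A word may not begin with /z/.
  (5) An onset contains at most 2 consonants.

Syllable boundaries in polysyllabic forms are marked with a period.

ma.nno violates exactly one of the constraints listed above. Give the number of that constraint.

ma.nno: adjacent identical consonants /nn/.
This is a violation of constraint 2: "No two identical consonants may be adjacent."
The remaining constraints (1, 3, 4, 5) are satisfied.

2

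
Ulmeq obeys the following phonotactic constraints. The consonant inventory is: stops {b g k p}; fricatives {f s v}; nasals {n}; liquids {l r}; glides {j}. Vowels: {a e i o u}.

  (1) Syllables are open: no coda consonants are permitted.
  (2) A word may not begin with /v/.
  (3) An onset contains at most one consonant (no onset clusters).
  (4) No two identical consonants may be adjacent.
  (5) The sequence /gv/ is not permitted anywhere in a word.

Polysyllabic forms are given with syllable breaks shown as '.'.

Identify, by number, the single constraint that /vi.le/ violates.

2

/vi.le/: word begins with /v/.
This is a violation of constraint 2: "A word may not begin with /v/."
The remaining constraints (1, 3, 4, 5) are satisfied.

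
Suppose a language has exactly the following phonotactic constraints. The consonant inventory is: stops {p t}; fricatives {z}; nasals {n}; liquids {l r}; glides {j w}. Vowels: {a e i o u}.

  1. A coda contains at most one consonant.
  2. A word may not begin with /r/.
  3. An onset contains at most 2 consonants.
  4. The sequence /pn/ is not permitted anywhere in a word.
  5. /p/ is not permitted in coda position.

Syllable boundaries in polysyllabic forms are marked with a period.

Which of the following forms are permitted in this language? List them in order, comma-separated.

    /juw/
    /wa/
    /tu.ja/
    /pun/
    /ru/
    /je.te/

/juw/, /wa/, /tu.ja/, /pun/, /je.te/

/juw/ — σ1 onset /j/, coda /w/ ok → permitted
/wa/ — σ1 onset /w/, coda /∅/ ok → permitted
/tu.ja/ — σ1 onset /t/, coda /∅/ ok; σ2 onset /j/, coda /∅/ ok → permitted
/pun/ — σ1 onset /p/, coda /n/ ok → permitted
/ru/ — violates constraint 2: word begins with /r/ → not permitted
/je.te/ — σ1 onset /j/, coda /∅/ ok; σ2 onset /t/, coda /∅/ ok → permitted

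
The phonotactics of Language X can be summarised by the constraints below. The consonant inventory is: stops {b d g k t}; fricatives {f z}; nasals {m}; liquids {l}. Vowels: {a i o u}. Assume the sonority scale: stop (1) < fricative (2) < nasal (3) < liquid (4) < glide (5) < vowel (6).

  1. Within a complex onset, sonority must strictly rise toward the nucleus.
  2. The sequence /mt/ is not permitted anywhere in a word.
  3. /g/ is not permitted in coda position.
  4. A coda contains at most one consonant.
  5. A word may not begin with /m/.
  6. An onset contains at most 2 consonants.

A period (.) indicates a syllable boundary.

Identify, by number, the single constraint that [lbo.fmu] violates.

1

[lbo.fmu]: syllable 1 onset /lb/: /l/ (liquid, 4) → /b/ (stop, 1) does not rise.
This is a violation of constraint 1: "Within a complex onset, sonority must strictly rise toward the nucleus."
The remaining constraints (2, 3, 4, 5, 6) are satisfied.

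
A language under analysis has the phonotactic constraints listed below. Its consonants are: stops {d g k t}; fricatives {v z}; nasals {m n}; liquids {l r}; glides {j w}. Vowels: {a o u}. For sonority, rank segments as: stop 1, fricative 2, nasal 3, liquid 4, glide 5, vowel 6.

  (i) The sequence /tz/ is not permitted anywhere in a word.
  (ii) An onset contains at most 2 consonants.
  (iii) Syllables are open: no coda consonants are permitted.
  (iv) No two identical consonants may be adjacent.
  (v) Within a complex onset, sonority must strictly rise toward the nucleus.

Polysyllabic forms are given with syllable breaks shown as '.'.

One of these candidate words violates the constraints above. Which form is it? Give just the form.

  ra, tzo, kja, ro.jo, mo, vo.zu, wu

ra — σ1 onset /r/, coda /∅/ ok → permitted
tzo — violates constraint (i): contains banned sequence /tz/ → not permitted
kja — σ1 onset /kj/ (1→5 rises), coda /∅/ ok → permitted
ro.jo — σ1 onset /r/, coda /∅/ ok; σ2 onset /j/, coda /∅/ ok → permitted
mo — σ1 onset /m/, coda /∅/ ok → permitted
vo.zu — σ1 onset /v/, coda /∅/ ok; σ2 onset /z/, coda /∅/ ok → permitted
wu — σ1 onset /w/, coda /∅/ ok → permitted

tzo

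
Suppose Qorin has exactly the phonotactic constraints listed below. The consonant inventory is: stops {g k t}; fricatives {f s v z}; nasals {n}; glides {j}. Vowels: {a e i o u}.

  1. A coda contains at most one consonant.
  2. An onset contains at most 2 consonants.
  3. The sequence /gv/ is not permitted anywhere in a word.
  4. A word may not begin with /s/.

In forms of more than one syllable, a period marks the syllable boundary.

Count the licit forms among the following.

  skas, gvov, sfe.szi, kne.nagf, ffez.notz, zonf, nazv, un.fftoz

skas — violates constraint 4: word begins with /s/ → illicit
gvov — violates constraint 3: contains banned sequence /gv/ → illicit
sfe.szi — violates constraint 4: word begins with /s/ → illicit
kne.nagf — violates constraint 1: syllable 2 coda /gf/ has 2 consonants (> 1) → illicit
ffez.notz — violates constraint 1: syllable 2 coda /tz/ has 2 consonants (> 1) → illicit
zonf — violates constraint 1: syllable 1 coda /nf/ has 2 consonants (> 1) → illicit
nazv — violates constraint 1: syllable 1 coda /zv/ has 2 consonants (> 1) → illicit
un.fftoz — violates constraint 2: syllable 2 onset /fft/ has 3 consonants (> 2) → illicit
No form is licit → 0.

0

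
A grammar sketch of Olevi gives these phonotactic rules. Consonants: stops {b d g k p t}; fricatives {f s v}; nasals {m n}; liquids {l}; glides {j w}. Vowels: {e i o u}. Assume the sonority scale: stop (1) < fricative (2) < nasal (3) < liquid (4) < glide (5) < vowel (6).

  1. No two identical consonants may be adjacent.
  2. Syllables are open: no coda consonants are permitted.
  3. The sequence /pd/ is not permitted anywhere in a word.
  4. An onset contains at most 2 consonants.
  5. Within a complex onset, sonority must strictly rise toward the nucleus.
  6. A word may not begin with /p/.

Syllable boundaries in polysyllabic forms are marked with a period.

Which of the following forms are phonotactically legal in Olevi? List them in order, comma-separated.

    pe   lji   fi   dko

pe — violates constraint 6: word begins with /p/ → phonotactically illegal
lji — σ1 onset /lj/ (4→5 rises), coda /∅/ ok → phonotactically legal
fi — σ1 onset /f/, coda /∅/ ok → phonotactically legal
dko — violates constraint 5: syllable 1 onset /dk/: /d/ (stop, 1) → /k/ (stop, 1) does not rise → phonotactically illegal

lji, fi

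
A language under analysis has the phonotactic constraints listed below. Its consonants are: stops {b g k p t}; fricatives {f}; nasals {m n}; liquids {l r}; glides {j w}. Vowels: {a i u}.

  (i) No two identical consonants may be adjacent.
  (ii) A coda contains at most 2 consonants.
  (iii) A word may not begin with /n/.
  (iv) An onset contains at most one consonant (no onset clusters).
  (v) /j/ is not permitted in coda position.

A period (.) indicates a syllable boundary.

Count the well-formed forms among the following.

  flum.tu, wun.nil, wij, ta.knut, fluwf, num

flum.tu — violates constraint (iv): syllable 1 onset /fl/ has 2 consonants (> 1) → ill-formed
wun.nil — violates constraint (i): adjacent identical consonants /nn/ → ill-formed
wij — violates constraint (v): syllable 1 coda contains /j/ → ill-formed
ta.knut — violates constraint (iv): syllable 2 onset /kn/ has 2 consonants (> 1) → ill-formed
fluwf — violates constraint (iv): syllable 1 onset /fl/ has 2 consonants (> 1) → ill-formed
num — violates constraint (iii): word begins with /n/ → ill-formed
No form is well-formed → 0.

0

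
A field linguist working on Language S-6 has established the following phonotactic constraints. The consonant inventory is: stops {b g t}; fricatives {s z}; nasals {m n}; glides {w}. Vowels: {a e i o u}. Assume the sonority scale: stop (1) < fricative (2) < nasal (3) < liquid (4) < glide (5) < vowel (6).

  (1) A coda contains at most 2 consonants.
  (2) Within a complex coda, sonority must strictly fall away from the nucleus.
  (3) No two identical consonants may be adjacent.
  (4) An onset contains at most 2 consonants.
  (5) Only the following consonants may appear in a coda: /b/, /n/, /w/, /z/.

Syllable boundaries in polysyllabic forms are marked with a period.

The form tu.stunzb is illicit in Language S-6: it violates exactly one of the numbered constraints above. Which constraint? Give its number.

tu.stunzb: syllable 2 coda /nzb/ has 3 consonants (> 2).
This is a violation of constraint 1: "A coda contains at most 2 consonants."
The remaining constraints (2, 3, 4, 5) are satisfied.

1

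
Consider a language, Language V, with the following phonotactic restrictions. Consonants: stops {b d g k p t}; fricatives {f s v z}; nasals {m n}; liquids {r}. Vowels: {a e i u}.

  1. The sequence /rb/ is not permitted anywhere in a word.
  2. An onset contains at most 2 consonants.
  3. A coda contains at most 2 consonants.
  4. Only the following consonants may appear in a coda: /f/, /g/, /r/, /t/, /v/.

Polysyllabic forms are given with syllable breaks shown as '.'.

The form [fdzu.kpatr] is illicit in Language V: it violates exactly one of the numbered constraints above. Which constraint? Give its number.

[fdzu.kpatr]: syllable 1 onset /fdz/ has 3 consonants (> 2).
This is a violation of constraint 2: "An onset contains at most 2 consonants."
The remaining constraints (1, 3, 4) are satisfied.

2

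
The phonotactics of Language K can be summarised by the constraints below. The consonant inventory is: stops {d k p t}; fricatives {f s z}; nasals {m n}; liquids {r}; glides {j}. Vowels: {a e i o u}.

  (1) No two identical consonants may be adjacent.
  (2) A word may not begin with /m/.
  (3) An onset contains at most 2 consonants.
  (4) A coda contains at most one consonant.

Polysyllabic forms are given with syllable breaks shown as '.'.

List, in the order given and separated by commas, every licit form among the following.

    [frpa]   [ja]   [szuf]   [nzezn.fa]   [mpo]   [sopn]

[frpa] — violates constraint 3: syllable 1 onset /frp/ has 3 consonants (> 2) → illicit
[ja] — σ1 onset /j/, coda /∅/ ok → licit
[szuf] — σ1 onset /sz/ (2C), coda /f/ ok → licit
[nzezn.fa] — violates constraint 4: syllable 1 coda /zn/ has 2 consonants (> 1) → illicit
[mpo] — violates constraint 2: word begins with /m/ → illicit
[sopn] — violates constraint 4: syllable 1 coda /pn/ has 2 consonants (> 1) → illicit

[ja], [szuf]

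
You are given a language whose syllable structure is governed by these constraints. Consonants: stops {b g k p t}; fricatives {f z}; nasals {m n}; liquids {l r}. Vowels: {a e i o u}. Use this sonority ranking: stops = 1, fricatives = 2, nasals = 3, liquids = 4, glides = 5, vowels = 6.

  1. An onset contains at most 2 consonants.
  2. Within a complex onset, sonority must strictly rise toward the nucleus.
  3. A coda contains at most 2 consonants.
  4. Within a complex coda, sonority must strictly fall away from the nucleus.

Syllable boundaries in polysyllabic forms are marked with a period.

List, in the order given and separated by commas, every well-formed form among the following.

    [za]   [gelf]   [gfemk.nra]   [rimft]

[za] — σ1 onset /z/, coda /∅/ ok → well-formed
[gelf] — σ1 onset /g/, coda /lf/ (4→2 falls) ok → well-formed
[gfemk.nra] — σ1 onset /gf/ (1→2 rises), coda /mk/ (3→1 falls) ok; σ2 onset /nr/ (3→4 rises), coda /∅/ ok → well-formed
[rimft] — violates constraint 3: syllable 1 coda /mft/ has 3 consonants (> 2) → ill-formed

[za], [gelf], [gfemk.nra]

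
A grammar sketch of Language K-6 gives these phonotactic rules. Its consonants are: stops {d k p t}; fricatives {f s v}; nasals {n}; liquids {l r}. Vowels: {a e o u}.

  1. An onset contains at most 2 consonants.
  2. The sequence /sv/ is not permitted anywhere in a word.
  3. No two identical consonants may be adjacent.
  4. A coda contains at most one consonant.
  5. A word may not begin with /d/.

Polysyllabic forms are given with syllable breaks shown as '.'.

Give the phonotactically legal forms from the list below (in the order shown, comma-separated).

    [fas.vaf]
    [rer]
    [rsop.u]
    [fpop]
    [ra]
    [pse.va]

[rer], [rsop.u], [fpop], [ra], [pse.va]

[fas.vaf] — violates constraint 2: contains banned sequence /sv/ → phonotactically illegal
[rer] — σ1 onset /r/, coda /r/ ok → phonotactically legal
[rsop.u] — σ1 onset /rs/ (2C), coda /p/ ok; σ2 onset /∅/, coda /∅/ ok → phonotactically legal
[fpop] — σ1 onset /fp/ (2C), coda /p/ ok → phonotactically legal
[ra] — σ1 onset /r/, coda /∅/ ok → phonotactically legal
[pse.va] — σ1 onset /ps/ (2C), coda /∅/ ok; σ2 onset /v/, coda /∅/ ok → phonotactically legal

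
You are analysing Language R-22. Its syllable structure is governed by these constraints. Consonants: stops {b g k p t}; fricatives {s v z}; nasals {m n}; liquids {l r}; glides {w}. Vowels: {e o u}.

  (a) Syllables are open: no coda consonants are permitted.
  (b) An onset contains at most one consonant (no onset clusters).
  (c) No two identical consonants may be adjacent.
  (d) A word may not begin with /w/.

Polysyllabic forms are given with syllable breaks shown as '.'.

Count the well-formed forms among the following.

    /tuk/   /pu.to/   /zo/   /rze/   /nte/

2

/tuk/ — violates constraint (a): syllable 1 coda /k/ has 1 consonant (> 0) → ill-formed
/pu.to/ — σ1 onset /p/, coda /∅/ ok; σ2 onset /t/, coda /∅/ ok → well-formed
/zo/ — σ1 onset /z/, coda /∅/ ok → well-formed
/rze/ — violates constraint (b): syllable 1 onset /rz/ has 2 consonants (> 1) → ill-formed
/nte/ — violates constraint (b): syllable 1 onset /nt/ has 2 consonants (> 1) → ill-formed
Well-formed: /pu.to/, /zo/ → 2.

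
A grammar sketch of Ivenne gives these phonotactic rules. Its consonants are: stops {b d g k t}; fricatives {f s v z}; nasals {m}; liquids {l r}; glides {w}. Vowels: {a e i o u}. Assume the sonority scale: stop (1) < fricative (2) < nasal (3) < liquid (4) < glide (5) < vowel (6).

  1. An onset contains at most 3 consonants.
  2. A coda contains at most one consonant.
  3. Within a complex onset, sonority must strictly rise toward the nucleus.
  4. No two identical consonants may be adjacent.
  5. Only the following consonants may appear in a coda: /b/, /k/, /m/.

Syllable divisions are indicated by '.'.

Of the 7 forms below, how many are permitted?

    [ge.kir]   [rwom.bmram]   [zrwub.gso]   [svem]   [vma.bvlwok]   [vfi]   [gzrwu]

2

[ge.kir] — violates constraint 5: syllable 2 coda contains /r/, which is not a licensed coda consonant → not permitted
[rwom.bmram] — σ1 onset /rw/ (4→5 rises), coda /m/ ok; σ2 onset /bmr/ (1→3→4 rises), coda /m/ ok → permitted
[zrwub.gso] — σ1 onset /zrw/ (2→4→5 rises), coda /b/ ok; σ2 onset /gs/ (1→2 rises), coda /∅/ ok → permitted
[svem] — violates constraint 3: syllable 1 onset /sv/: /s/ (fricative, 2) → /v/ (fricative, 2) does not rise → not permitted
[vma.bvlwok] — violates constraint 1: syllable 2 onset /bvlw/ has 4 consonants (> 3) → not permitted
[vfi] — violates constraint 3: syllable 1 onset /vf/: /v/ (fricative, 2) → /f/ (fricative, 2) does not rise → not permitted
[gzrwu] — violates constraint 1: syllable 1 onset /gzrw/ has 4 consonants (> 3) → not permitted
Permitted: [rwom.bmram], [zrwub.gso] → 2.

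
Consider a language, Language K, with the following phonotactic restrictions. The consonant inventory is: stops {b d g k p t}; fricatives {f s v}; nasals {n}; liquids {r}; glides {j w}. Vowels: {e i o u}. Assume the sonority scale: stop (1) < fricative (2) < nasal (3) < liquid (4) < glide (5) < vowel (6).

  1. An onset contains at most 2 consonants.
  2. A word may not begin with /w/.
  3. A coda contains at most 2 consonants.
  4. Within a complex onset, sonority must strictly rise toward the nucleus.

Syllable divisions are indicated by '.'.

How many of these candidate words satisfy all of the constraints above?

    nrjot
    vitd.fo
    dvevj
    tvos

nrjot — violates constraint 1: syllable 1 onset /nrj/ has 3 consonants (> 2) → ill-formed
vitd.fo — σ1 onset /v/, coda /td/ (2C) ok; σ2 onset /f/, coda /∅/ ok → well-formed
dvevj — σ1 onset /dv/ (1→2 rises), coda /vj/ (2C) ok → well-formed
tvos — σ1 onset /tv/ (1→2 rises), coda /s/ ok → well-formed
Well-formed: vitd.fo, dvevj, tvos → 3.

3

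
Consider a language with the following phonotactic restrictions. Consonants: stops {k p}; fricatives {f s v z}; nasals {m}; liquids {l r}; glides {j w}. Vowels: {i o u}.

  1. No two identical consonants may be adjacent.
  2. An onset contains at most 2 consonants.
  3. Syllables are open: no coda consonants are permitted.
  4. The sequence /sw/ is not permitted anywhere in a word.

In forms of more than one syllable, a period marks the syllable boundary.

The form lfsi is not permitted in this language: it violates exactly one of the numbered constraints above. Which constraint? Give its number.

2

lfsi: syllable 1 onset /lfs/ has 3 consonants (> 2).
This is a violation of constraint 2: "An onset contains at most 2 consonants."
The remaining constraints (1, 3, 4) are satisfied.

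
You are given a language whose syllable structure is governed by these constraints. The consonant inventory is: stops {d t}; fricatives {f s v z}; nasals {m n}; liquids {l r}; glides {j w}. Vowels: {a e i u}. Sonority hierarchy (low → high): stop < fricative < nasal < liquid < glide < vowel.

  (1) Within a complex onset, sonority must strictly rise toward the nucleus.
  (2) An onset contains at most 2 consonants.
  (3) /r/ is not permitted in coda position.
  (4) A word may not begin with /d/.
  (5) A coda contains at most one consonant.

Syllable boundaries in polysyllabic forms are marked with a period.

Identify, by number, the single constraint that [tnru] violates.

[tnru]: syllable 1 onset /tnr/ has 3 consonants (> 2).
This is a violation of constraint 2: "An onset contains at most 2 consonants."
The remaining constraints (1, 3, 4, 5) are satisfied.

2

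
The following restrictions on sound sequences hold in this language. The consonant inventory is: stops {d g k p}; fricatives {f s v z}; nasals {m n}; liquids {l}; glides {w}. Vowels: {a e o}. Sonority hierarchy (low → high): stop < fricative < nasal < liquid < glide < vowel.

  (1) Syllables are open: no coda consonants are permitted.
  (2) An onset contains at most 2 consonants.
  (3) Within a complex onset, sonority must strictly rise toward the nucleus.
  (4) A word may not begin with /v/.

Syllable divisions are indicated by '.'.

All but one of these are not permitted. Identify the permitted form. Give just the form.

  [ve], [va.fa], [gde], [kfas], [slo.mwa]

[slo.mwa]

[ve] — violates constraint 4: word begins with /v/ → not permitted
[va.fa] — violates constraint 4: word begins with /v/ → not permitted
[gde] — violates constraint 3: syllable 1 onset /gd/: /g/ (stop, 1) → /d/ (stop, 1) does not rise → not permitted
[kfas] — violates constraint 1: syllable 1 coda /s/ has 1 consonant (> 0) → not permitted
[slo.mwa] — σ1 onset /sl/ (2→4 rises), coda /∅/ ok; σ2 onset /mw/ (3→5 rises), coda /∅/ ok → permitted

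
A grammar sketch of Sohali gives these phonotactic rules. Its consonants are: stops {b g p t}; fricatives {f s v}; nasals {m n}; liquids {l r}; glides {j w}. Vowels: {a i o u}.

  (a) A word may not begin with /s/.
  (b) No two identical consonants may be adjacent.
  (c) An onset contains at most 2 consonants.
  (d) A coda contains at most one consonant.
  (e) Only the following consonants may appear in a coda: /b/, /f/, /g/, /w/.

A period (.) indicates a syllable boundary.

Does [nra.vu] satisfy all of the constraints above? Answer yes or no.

yes

[nra.vu] — σ1 onset /nr/ (2C), coda /∅/ ok; σ2 onset /v/, coda /∅/ ok → well-formed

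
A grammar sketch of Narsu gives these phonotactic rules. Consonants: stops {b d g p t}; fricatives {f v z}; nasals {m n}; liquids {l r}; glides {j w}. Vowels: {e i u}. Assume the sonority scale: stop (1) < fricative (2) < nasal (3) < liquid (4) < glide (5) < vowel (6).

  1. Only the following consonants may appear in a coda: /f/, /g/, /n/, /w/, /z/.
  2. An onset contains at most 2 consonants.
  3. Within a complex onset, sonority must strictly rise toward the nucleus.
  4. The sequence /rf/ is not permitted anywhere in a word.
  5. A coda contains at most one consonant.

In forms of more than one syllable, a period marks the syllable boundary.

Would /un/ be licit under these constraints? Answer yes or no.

yes

/un/ — σ1 onset /∅/, coda /n/ ok → licit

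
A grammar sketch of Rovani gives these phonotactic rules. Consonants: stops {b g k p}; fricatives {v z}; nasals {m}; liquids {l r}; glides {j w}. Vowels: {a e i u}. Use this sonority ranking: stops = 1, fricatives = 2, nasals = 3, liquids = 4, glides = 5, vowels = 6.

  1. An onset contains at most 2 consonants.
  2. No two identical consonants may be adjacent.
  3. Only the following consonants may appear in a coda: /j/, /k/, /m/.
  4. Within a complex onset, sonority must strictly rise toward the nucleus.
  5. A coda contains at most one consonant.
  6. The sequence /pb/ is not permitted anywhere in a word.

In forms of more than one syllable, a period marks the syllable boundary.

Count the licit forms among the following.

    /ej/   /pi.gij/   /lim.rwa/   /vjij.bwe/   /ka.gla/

5

/ej/ — σ1 onset /∅/, coda /j/ ok → licit
/pi.gij/ — σ1 onset /p/, coda /∅/ ok; σ2 onset /g/, coda /j/ ok → licit
/lim.rwa/ — σ1 onset /l/, coda /m/ ok; σ2 onset /rw/ (4→5 rises), coda /∅/ ok → licit
/vjij.bwe/ — σ1 onset /vj/ (2→5 rises), coda /j/ ok; σ2 onset /bw/ (1→5 rises), coda /∅/ ok → licit
/ka.gla/ — σ1 onset /k/, coda /∅/ ok; σ2 onset /gl/ (1→4 rises), coda /∅/ ok → licit
Licit: /ej/, /pi.gij/, /lim.rwa/, /vjij.bwe/, /ka.gla/ → 5.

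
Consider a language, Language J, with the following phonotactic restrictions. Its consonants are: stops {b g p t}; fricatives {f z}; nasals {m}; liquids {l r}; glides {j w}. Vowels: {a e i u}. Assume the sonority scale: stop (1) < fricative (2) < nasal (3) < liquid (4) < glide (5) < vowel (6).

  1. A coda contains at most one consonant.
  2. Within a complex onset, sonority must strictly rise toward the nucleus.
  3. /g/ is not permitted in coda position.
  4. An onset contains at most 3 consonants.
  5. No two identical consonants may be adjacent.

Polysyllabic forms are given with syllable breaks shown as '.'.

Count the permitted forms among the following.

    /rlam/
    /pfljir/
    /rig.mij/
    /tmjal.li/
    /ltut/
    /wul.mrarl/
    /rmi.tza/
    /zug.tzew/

/rlam/ — violates constraint 2: syllable 1 onset /rl/: /r/ (liquid, 4) → /l/ (liquid, 4) does not rise → not permitted
/pfljir/ — violates constraint 4: syllable 1 onset /pflj/ has 4 consonants (> 3) → not permitted
/rig.mij/ — violates constraint 3: syllable 1 coda contains /g/ → not permitted
/tmjal.li/ — violates constraint 5: adjacent identical consonants /ll/ → not permitted
/ltut/ — violates constraint 2: syllable 1 onset /lt/: /l/ (liquid, 4) → /t/ (stop, 1) does not rise → not permitted
/wul.mrarl/ — violates constraint 1: syllable 2 coda /rl/ has 2 consonants (> 1) → not permitted
/rmi.tza/ — violates constraint 2: syllable 1 onset /rm/: /r/ (liquid, 4) → /m/ (nasal, 3) does not rise → not permitted
/zug.tzew/ — violates constraint 3: syllable 1 coda contains /g/ → not permitted
No form is permitted → 0.

0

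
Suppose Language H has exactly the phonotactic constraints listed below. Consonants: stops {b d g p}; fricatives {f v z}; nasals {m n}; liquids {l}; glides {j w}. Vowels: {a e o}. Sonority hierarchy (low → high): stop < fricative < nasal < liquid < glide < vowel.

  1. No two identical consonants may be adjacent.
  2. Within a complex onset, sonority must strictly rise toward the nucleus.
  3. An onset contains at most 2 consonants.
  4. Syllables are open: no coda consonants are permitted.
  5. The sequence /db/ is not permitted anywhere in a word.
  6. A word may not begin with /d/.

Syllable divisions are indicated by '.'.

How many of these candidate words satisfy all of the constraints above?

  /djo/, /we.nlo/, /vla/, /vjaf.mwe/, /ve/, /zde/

3

/djo/ — violates constraint 6: word begins with /d/ → ill-formed
/we.nlo/ — σ1 onset /w/, coda /∅/ ok; σ2 onset /nl/ (3→4 rises), coda /∅/ ok → well-formed
/vla/ — σ1 onset /vl/ (2→4 rises), coda /∅/ ok → well-formed
/vjaf.mwe/ — violates constraint 4: syllable 1 coda /f/ has 1 consonant (> 0) → ill-formed
/ve/ — σ1 onset /v/, coda /∅/ ok → well-formed
/zde/ — violates constraint 2: syllable 1 onset /zd/: /z/ (fricative, 2) → /d/ (stop, 1) does not rise → ill-formed
Well-formed: /we.nlo/, /vla/, /ve/ → 3.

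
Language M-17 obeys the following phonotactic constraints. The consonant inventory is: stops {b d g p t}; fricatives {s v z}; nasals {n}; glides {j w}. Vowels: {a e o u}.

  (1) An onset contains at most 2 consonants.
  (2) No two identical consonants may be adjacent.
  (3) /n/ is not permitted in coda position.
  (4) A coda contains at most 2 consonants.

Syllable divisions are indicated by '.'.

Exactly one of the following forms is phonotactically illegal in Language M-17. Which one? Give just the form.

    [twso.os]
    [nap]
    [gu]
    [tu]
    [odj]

[twso.os]

[twso.os] — violates constraint 1: syllable 1 onset /tws/ has 3 consonants (> 2) → phonotactically illegal
[nap] — σ1 onset /n/, coda /p/ ok → phonotactically legal
[gu] — σ1 onset /g/, coda /∅/ ok → phonotactically legal
[tu] — σ1 onset /t/, coda /∅/ ok → phonotactically legal
[odj] — σ1 onset /∅/, coda /dj/ (2C) ok → phonotactically legal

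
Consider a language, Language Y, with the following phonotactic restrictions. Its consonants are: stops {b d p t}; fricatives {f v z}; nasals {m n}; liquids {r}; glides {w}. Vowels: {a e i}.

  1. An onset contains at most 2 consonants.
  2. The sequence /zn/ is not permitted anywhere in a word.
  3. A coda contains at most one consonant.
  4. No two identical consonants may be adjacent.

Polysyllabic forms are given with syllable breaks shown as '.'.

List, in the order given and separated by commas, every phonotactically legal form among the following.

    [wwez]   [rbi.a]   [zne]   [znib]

[wwez] — violates constraint 4: adjacent identical consonants /ww/ → phonotactically illegal
[rbi.a] — σ1 onset /rb/ (2C), coda /∅/ ok; σ2 onset /∅/, coda /∅/ ok → phonotactically legal
[zne] — violates constraint 2: contains banned sequence /zn/ → phonotactically illegal
[znib] — violates constraint 2: contains banned sequence /zn/ → phonotactically illegal

[rbi.a]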